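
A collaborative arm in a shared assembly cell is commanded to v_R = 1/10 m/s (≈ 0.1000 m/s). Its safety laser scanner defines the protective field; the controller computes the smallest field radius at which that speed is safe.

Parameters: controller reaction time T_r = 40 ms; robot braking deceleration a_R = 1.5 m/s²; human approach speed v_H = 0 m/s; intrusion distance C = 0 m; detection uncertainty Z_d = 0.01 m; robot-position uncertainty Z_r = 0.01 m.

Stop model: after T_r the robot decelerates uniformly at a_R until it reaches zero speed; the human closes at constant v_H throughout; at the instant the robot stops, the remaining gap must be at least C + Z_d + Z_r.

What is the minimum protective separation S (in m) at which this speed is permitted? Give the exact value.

stop time T_s = (1/10)/(3/2) = 0.0667 s
robot covers v_R·T_r = 0.1000·0.0400 = 0.0040 m before braking
robot under decel: 0.1000²/(2·1.5000) = 0.0033 m
human closes 0.0000·0.1067 = 0.0000 m
residual clearance needed = 0.0000+0.0100+0.0100 = 0.0200 m
S_min ≈ 0.0040+0.0033+0.0000+0.0200  ⇒  S_min = 41/1500 m

S_min = 41/1500 m = 0.0273 m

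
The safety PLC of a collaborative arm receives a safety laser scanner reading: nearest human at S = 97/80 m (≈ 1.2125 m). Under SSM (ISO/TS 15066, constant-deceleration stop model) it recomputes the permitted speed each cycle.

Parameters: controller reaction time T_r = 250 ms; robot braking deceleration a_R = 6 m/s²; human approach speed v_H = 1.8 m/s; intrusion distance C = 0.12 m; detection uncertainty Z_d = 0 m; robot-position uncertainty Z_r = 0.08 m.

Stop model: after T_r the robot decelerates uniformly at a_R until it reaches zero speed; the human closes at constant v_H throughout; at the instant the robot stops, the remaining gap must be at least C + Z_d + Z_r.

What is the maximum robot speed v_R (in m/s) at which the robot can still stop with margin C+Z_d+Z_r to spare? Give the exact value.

quadratic (1/12)·v² + (11/20)·v + (-9/16) = 0
  disc = (11/20)² − 4·(1/12)·(-9/16) = 49/100 ; √disc = 7/10
  v_R = (−(11/20) + 7/10) / (2·(1/12)) = 9/10 m/s
check:
braking lasts T_s = (9/10)/6 = 0.1500 s
robot covers v_R·T_r = 0.9000·0.2500 = 0.2250 m before braking
braking distance = 0.9000²/(2·6.0000) = 0.0675 m
person approaches 1.8000·(0.2500+0.1500) = 0.7200 m
margins: 0.1200+0.0000+0.0800 = 0.2000 m
sum ≈ 0.2250+0.0675+0.7200+0.2000 ≈ 1.2125 m = S ✓

v_R_max = 9/10 m/s = 0.9000 m/s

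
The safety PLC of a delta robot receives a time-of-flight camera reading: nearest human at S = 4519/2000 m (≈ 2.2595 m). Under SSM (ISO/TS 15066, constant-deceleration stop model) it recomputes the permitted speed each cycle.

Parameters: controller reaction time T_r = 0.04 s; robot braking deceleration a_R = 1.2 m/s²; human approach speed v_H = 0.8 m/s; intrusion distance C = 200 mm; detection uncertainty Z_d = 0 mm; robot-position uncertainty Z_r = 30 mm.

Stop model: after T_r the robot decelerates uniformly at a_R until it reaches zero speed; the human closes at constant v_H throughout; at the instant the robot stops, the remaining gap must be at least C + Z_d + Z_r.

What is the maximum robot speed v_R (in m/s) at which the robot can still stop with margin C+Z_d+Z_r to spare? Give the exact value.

v_R_max = 3/2 m/s = 1.5000 m/s

at the boundary: (5/12)·v² + (53/75)·v + (-799/400) = 0
  disc = (53/75)² − 4·(5/12)·(-799/400) = 344569/90000 ; √disc = 587/300
  v_R = (−(53/75) + 587/300) / (2·(5/12)) = 3/2 m/s
check:
T_s = v_R/a_R = (3/2)/(6/5) = 1.2500 s
reaction-phase robot travel = 1.5000·0.0400 = 0.0600 m
robot covers 1.5000·1.2500 − ½·1.2000·1.2500² = 0.9375 m while stopping
person approaches 0.8000·(0.0400+1.2500) = 1.0320 m
residual clearance needed = 0.2000+0.0000+0.0300 = 0.2300 m
sum ≈ 0.0600+0.9375+1.0320+0.2300 ≈ 2.2595 m = S ✓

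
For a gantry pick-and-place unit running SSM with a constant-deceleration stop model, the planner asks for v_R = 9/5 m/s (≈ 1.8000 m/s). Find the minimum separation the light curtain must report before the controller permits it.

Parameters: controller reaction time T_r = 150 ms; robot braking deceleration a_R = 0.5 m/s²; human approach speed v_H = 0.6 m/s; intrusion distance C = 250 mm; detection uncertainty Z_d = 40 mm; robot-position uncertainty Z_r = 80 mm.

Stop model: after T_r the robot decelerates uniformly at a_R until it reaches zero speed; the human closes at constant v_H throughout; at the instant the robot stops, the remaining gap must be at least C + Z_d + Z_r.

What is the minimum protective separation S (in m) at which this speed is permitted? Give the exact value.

T_s = v_R/a_R = (9/5)/(1/2) = 3.6000 s
robot in T_r: 1.8000·0.1500 = 0.2700 m
braking distance = 1.8000²/(2·0.5000) = 3.2400 m
human closes 0.6000·3.7500 = 2.2500 m
residual clearance needed = 0.2500+0.0400+0.0800 = 0.3700 m
S_min ≈ 0.2700+3.2400+2.2500+0.3700  ⇒  S_min = 613/100 m

S_min = 613/100 m = 6.1300 m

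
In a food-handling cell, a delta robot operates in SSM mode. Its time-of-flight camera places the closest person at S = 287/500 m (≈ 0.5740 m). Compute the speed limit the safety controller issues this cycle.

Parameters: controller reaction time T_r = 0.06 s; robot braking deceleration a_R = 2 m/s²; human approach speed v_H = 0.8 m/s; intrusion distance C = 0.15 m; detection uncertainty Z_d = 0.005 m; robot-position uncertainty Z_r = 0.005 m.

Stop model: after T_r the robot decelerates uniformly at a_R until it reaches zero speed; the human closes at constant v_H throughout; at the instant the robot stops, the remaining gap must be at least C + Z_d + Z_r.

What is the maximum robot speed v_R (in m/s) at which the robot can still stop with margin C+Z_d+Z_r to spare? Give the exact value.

v_R_max = 3/5 m/s = 0.6000 m/s

quadratic (1/4)·v² + (23/50)·v + (-183/500) = 0
  disc = (23/50)² − 4·(1/4)·(-183/500) = 361/625 ; √disc = 19/25
  v_R = (−(23/50) + 19/25) / (2·(1/4)) = 3/5 m/s
check:
T_s = v_R/a_R = (3/5)/2 = 0.3000 s
robot in T_r: 0.6000·0.0600 = 0.0360 m
braking distance = 0.6000²/(2·2.0000) = 0.0900 m
human closes 0.8000·0.3600 = 0.2880 m
margins: 0.1500+0.0050+0.0050 = 0.1600 m
sum ≈ 0.0360+0.0900+0.2880+0.1600 ≈ 0.5740 m = S ✓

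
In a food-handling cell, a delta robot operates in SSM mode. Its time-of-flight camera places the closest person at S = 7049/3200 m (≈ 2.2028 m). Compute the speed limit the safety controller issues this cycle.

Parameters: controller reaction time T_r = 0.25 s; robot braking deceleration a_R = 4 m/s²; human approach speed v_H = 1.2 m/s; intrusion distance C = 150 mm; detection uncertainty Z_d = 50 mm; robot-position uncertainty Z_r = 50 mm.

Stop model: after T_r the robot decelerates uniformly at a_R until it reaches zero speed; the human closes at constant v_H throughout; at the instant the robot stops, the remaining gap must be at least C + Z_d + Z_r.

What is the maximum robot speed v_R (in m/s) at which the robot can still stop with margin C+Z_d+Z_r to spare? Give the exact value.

v_R_max = 41/20 m/s = 2.0500 m/s

at the boundary: (1/8)·v² + (11/20)·v + (-5289/3200) = 0
  disc = (11/20)² − 4·(1/8)·(-5289/3200) = 289/256 ; √disc = 17/16
  v_R = (−(11/20) + 17/16) / (2·(1/8)) = 41/20 m/s
check:
braking lasts T_s = (41/20)/4 = 0.5125 s
reaction-phase robot travel = 2.0500·0.2500 = 0.5125 m
robot under decel: 2.0500²/(2·4.0000) = 0.5253 m
human over T_r+T_s: 1.2000·(0.2500+0.5125) = 0.9150 m
margins: 0.1500+0.0500+0.0500 = 0.2500 m
sum ≈ 0.5125+0.5253+0.9150+0.2500 ≈ 2.2028 m = S ✓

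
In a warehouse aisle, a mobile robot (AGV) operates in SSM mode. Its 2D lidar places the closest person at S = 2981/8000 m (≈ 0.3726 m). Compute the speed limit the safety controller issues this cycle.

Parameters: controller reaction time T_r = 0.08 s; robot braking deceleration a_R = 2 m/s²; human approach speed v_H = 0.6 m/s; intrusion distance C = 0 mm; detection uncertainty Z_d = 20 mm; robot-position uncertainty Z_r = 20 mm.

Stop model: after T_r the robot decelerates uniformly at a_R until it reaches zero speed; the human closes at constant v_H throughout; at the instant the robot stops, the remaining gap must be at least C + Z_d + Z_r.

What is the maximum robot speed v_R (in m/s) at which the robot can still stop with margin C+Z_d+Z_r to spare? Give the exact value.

v_R_max = 11/20 m/s = 0.5500 m/s

collect terms ⇒ (1/4)·v_R² + (19/50)·v_R + (-2277/8000) = 0
  disc = (19/50)² − 4·(1/4)·(-2277/8000) = 17161/40000 ; √disc = 131/200
  v_R = (−(19/50) + 131/200) / (2·(1/4)) = 11/20 m/s
check:
braking lasts T_s = (11/20)/2 = 0.2750 s
robot covers v_R·T_r = 0.5500·0.0800 = 0.0440 m before braking
robot covers 0.5500·0.2750 − ½·2.0000·0.2750² = 0.0756 m while stopping
human over T_r+T_s: 0.6000·(0.0800+0.2750) = 0.2130 m
residual clearance needed = 0.0000+0.0200+0.0200 = 0.0400 m
sum ≈ 0.0440+0.0756+0.2130+0.0400 ≈ 0.3726 m = S ✓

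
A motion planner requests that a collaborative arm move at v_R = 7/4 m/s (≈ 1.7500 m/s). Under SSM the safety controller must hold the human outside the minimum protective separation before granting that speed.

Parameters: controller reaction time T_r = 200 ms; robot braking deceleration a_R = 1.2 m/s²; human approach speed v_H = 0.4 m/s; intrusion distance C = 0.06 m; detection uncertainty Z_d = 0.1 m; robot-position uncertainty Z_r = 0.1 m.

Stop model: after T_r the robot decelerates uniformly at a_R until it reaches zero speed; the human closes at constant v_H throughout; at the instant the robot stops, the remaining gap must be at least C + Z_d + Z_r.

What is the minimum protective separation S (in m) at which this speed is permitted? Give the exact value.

braking lasts T_s = (7/4)/(6/5) = 1.4583 s
robot in T_r: 1.7500·0.2000 = 0.3500 m
robot covers 1.7500·1.4583 − ½·1.2000·1.4583² = 1.2760 m while stopping
human closes 0.4000·1.6583 = 0.6633 m
C+Z_d+Z_r = 0.0600+0.1000+0.1000 = 0.2600 m
S_min ≈ 0.3500+1.2760+0.6633+0.2600  ⇒  S_min = 4079/1600 m

S_min = 4079/1600 m = 2.5494 m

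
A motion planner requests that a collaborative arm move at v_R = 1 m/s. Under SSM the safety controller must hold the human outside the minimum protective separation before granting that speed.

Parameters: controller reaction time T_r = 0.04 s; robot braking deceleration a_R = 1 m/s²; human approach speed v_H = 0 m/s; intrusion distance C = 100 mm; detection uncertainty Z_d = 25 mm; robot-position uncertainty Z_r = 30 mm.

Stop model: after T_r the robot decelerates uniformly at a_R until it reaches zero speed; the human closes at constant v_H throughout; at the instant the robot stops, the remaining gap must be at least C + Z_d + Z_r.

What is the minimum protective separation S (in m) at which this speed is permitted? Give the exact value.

braking lasts T_s = 1/1 = 1.0000 s
robot in T_r: 1.0000·0.0400 = 0.0400 m
braking distance = 1.0000²/(2·1.0000) = 0.5000 m
human closes 0.0000·1.0400 = 0.0000 m
margins: 0.1000+0.0250+0.0300 = 0.1550 m
S_min ≈ 0.0400+0.5000+0.0000+0.1550  ⇒  S_min = 139/200 m

S_min = 139/200 m = 0.6950 m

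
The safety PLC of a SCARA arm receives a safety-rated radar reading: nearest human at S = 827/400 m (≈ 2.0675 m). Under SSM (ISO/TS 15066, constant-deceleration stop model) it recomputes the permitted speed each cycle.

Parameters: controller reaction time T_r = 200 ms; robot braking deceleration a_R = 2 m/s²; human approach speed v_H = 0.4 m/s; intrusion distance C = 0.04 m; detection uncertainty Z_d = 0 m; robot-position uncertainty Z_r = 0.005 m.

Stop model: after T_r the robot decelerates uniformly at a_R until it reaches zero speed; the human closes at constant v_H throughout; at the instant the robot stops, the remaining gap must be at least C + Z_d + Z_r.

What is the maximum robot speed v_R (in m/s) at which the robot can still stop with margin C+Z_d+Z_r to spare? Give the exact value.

v_R_max = 21/10 m/s = 2.1000 m/s

collect terms ⇒ (1/4)·v_R² + (2/5)·v_R + (-777/400) = 0
  disc = (2/5)² − 4·(1/4)·(-777/400) = 841/400 ; √disc = 29/20
  v_R = (−(2/5) + 29/20) / (2·(1/4)) = 21/10 m/s
check:
braking lasts T_s = (21/10)/2 = 1.0500 s
robot covers v_R·T_r = 2.1000·0.2000 = 0.4200 m before braking
robot under decel: 2.1000²/(2·2.0000) = 1.1025 m
person approaches 0.4000·(0.2000+1.0500) = 0.5000 m
margins: 0.0400+0.0000+0.0050 = 0.0450 m
sum ≈ 0.4200+1.1025+0.5000+0.0450 ≈ 2.0675 m = S ✓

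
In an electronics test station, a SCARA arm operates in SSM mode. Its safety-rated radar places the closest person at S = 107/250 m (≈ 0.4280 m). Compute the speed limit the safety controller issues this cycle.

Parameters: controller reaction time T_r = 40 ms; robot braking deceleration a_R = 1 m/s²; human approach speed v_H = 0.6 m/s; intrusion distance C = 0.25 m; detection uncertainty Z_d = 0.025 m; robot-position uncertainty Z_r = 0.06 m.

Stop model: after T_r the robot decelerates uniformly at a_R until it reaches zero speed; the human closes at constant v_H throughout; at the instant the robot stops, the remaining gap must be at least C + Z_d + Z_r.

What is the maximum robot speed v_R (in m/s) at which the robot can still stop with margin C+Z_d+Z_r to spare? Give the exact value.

collect terms ⇒ (1/2)·v_R² + (16/25)·v_R + (-69/1000) = 0
  disc = (16/25)² − 4·(1/2)·(-69/1000) = 1369/2500 ; √disc = 37/50
  v_R = (−(16/25) + 37/50) / (2·(1/2)) = 1/10 m/s
check:
T_s = v_R/a_R = (1/10)/1 = 0.1000 s
robot in T_r: 0.1000·0.0400 = 0.0040 m
robot under decel: 0.1000²/(2·1.0000) = 0.0050 m
person approaches 0.6000·(0.0400+0.1000) = 0.0840 m
C+Z_d+Z_r = 0.2500+0.0250+0.0600 = 0.3350 m
sum ≈ 0.0040+0.0050+0.0840+0.3350 ≈ 0.4280 m = S ✓

v_R_max = 1/10 m/s = 0.1000 m/s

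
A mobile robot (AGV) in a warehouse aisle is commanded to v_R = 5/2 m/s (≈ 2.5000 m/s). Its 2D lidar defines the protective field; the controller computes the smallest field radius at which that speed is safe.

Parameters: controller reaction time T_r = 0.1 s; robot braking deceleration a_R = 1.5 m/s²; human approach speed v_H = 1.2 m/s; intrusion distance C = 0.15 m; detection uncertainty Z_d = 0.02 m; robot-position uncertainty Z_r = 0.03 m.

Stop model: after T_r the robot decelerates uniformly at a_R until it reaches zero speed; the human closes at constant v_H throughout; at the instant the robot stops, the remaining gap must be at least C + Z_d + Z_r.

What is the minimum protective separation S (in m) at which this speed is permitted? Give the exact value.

T_s = v_R/a_R = (5/2)/(3/2) = 1.6667 s
robot covers v_R·T_r = 2.5000·0.1000 = 0.2500 m before braking
braking distance = 2.5000²/(2·1.5000) = 2.0833 m
person approaches 1.2000·(0.1000+1.6667) = 2.1200 m
margins: 0.1500+0.0200+0.0300 = 0.2000 m
S_min ≈ 0.2500+2.0833+2.1200+0.2000  ⇒  S_min = 349/75 m

S_min = 349/75 m = 4.6533 m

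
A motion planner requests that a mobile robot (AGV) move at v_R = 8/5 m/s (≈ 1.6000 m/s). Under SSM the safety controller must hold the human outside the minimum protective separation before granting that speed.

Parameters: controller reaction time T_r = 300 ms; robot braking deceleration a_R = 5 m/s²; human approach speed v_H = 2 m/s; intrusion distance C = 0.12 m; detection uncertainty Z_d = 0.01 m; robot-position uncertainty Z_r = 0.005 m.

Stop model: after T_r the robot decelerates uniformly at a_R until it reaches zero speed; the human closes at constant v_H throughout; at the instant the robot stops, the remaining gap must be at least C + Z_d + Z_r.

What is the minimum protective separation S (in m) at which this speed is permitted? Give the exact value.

stop time T_s = (8/5)/5 = 0.3200 s
robot in T_r: 1.6000·0.3000 = 0.4800 m
robot covers 1.6000·0.3200 − ½·5.0000·0.3200² = 0.2560 m while stopping
human over T_r+T_s: 2.0000·(0.3000+0.3200) = 1.2400 m
C+Z_d+Z_r = 0.1200+0.0100+0.0050 = 0.1350 m
S_min ≈ 0.4800+0.2560+1.2400+0.1350  ⇒  S_min = 2111/1000 m

S_min = 2111/1000 m = 2.1110 m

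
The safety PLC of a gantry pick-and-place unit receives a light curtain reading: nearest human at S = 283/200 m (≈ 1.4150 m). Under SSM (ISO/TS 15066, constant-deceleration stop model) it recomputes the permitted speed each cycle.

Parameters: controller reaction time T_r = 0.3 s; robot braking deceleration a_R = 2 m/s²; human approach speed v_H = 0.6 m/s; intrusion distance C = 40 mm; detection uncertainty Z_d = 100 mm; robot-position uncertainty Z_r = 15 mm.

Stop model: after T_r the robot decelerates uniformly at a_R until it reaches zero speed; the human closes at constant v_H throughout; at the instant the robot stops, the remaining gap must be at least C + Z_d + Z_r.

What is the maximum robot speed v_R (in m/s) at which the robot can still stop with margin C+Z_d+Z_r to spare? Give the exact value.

quadratic (1/4)·v² + (3/5)·v + (-27/25) = 0
  disc = (3/5)² − 4·(1/4)·(-27/25) = 36/25 ; √disc = 6/5
  v_R = (−(3/5) + 6/5) / (2·(1/4)) = 6/5 m/s
check:
T_s = v_R/a_R = (6/5)/2 = 0.6000 s
robot in T_r: 1.2000·0.3000 = 0.3600 m
braking distance = 1.2000²/(2·2.0000) = 0.3600 m
person approaches 0.6000·(0.3000+0.6000) = 0.5400 m
residual clearance needed = 0.0400+0.1000+0.0150 = 0.1550 m
sum ≈ 0.3600+0.3600+0.5400+0.1550 ≈ 1.4150 m = S ✓

v_R_max = 6/5 m/s = 1.2000 m/s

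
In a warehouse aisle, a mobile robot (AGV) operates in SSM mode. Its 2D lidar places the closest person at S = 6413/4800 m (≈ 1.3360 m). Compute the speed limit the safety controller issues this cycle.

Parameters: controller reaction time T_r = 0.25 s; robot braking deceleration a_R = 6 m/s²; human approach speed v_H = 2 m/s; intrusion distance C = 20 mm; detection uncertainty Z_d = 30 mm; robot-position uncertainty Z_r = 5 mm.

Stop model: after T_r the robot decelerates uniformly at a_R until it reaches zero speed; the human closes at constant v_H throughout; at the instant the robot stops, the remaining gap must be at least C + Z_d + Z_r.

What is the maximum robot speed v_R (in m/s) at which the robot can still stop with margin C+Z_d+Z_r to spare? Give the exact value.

v_R_max = 23/20 m/s = 1.1500 m/s

at the boundary: (1/12)·v² + (7/12)·v + (-3749/4800) = 0
  disc = (7/12)² − 4·(1/12)·(-3749/4800) = 961/1600 ; √disc = 31/40
  v_R = (−(7/12) + 31/40) / (2·(1/12)) = 23/20 m/s
check:
T_s = v_R/a_R = (23/20)/6 = 0.1917 s
robot in T_r: 1.1500·0.2500 = 0.2875 m
robot under decel: 1.1500²/(2·6.0000) = 0.1102 m
human closes 2.0000·0.4417 = 0.8833 m
margins: 0.0200+0.0300+0.0050 = 0.0550 m
sum ≈ 0.2875+0.1102+0.8833+0.0550 ≈ 1.3360 m = S ✓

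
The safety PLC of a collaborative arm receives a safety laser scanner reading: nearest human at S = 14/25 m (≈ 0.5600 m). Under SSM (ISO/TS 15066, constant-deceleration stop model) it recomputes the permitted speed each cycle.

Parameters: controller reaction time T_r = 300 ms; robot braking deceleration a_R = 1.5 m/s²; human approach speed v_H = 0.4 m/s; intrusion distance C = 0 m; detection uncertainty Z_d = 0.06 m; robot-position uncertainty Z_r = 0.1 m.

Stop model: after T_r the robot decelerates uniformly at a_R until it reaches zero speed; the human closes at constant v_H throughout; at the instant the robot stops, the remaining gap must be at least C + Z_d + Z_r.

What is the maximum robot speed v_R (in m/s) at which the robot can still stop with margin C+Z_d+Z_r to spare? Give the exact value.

v_R_max = 2/5 m/s = 0.4000 m/s

collect terms ⇒ (1/3)·v_R² + (17/30)·v_R + (-7/25) = 0
  disc = (17/30)² − 4·(1/3)·(-7/25) = 25/36 ; √disc = 5/6
  v_R = (−(17/30) + 5/6) / (2·(1/3)) = 2/5 m/s
check:
T_s = v_R/a_R = (2/5)/(3/2) = 0.2667 s
robot in T_r: 0.4000·0.3000 = 0.1200 m
braking distance = 0.4000²/(2·1.5000) = 0.0533 m
person approaches 0.4000·(0.3000+0.2667) = 0.2267 m
residual clearance needed = 0.0000+0.0600+0.1000 = 0.1600 m
sum ≈ 0.1200+0.0533+0.2267+0.1600 ≈ 0.5600 m = S ✓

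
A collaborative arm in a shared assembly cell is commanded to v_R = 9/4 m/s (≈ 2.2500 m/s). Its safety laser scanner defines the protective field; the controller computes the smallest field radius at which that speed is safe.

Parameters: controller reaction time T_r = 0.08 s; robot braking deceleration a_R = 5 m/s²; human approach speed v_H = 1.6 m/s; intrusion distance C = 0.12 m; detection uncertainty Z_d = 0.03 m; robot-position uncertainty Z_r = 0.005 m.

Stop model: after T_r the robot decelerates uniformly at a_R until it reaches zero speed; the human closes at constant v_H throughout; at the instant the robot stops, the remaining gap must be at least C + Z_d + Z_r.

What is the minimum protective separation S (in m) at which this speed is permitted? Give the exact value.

S_min = 6757/4000 m = 1.6892 m

T_s = v_R/a_R = (9/4)/5 = 0.4500 s
reaction-phase robot travel = 2.2500·0.0800 = 0.1800 m
braking distance = 2.2500²/(2·5.0000) = 0.5062 m
human closes 1.6000·0.5300 = 0.8480 m
residual clearance needed = 0.1200+0.0300+0.0050 = 0.1550 m
S_min ≈ 0.1800+0.5062+0.8480+0.1550  ⇒  S_min = 6757/4000 m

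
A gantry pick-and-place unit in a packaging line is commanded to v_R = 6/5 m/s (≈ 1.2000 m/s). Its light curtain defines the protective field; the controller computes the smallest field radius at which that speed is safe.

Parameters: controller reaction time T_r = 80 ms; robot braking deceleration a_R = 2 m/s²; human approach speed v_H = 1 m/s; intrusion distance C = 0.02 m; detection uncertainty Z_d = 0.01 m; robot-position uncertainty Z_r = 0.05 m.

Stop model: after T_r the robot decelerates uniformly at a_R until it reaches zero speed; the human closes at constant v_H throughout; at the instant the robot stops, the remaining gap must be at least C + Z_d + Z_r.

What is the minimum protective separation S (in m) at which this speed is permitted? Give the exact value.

stop time T_s = (6/5)/2 = 0.6000 s
reaction-phase robot travel = 1.2000·0.0800 = 0.0960 m
robot covers 1.2000·0.6000 − ½·2.0000·0.6000² = 0.3600 m while stopping
human over T_r+T_s: 1.0000·(0.0800+0.6000) = 0.6800 m
C+Z_d+Z_r = 0.0200+0.0100+0.0500 = 0.0800 m
S_min ≈ 0.0960+0.3600+0.6800+0.0800  ⇒  S_min = 152/125 m

S_min = 152/125 m = 1.2160 m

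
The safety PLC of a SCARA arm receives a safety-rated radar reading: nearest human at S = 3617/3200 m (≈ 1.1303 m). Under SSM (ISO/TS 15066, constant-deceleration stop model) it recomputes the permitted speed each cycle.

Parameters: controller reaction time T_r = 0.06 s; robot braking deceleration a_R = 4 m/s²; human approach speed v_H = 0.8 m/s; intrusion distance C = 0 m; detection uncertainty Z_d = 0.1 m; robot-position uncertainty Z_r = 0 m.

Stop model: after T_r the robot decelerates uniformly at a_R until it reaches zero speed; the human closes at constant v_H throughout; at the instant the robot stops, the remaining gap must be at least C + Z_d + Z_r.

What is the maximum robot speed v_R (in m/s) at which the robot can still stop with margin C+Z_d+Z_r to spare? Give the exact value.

at the boundary: (1/8)·v² + (13/50)·v + (-15717/16000) = 0
  disc = (13/50)² − 4·(1/8)·(-15717/16000) = 89401/160000 ; √disc = 299/400
  v_R = (−(13/50) + 299/400) / (2·(1/8)) = 39/20 m/s
check:
stop time T_s = (39/20)/4 = 0.4875 s
reaction-phase robot travel = 1.9500·0.0600 = 0.1170 m
robot under decel: 1.9500²/(2·4.0000) = 0.4753 m
person approaches 0.8000·(0.0600+0.4875) = 0.4380 m
residual clearance needed = 0.0000+0.1000+0.0000 = 0.1000 m
sum ≈ 0.1170+0.4753+0.4380+0.1000 ≈ 1.1303 m = S ✓

v_R_max = 39/20 m/s = 1.9500 m/s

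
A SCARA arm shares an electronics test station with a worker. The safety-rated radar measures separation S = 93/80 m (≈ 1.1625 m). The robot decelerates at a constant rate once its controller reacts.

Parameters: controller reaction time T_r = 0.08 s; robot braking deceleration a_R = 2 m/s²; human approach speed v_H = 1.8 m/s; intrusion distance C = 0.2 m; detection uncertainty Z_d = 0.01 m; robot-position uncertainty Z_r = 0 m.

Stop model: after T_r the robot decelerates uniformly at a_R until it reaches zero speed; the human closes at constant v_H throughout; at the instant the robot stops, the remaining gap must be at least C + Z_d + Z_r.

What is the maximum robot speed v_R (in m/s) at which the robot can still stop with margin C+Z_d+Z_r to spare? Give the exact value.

v_R_max = 7/10 m/s = 0.7000 m/s

at the boundary: (1/4)·v² + (49/50)·v + (-1617/2000) = 0
  disc = (49/50)² − 4·(1/4)·(-1617/2000) = 17689/10000 ; √disc = 133/100
  v_R = (−(49/50) + 133/100) / (2·(1/4)) = 7/10 m/s
check:
T_s = v_R/a_R = (7/10)/2 = 0.3500 s
robot covers v_R·T_r = 0.7000·0.0800 = 0.0560 m before braking
robot under decel: 0.7000²/(2·2.0000) = 0.1225 m
human over T_r+T_s: 1.8000·(0.0800+0.3500) = 0.7740 m
residual clearance needed = 0.2000+0.0100+0.0000 = 0.2100 m
sum ≈ 0.0560+0.1225+0.7740+0.2100 ≈ 1.1625 m = S ✓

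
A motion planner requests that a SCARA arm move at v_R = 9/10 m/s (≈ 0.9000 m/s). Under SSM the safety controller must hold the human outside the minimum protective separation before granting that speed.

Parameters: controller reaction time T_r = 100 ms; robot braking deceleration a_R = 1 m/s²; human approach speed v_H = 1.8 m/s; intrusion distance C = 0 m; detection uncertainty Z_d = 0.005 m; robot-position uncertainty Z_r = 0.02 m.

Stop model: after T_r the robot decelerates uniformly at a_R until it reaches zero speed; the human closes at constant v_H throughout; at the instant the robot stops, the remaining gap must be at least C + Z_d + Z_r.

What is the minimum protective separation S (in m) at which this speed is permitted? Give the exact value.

T_s = v_R/a_R = (9/10)/1 = 0.9000 s
robot in T_r: 0.9000·0.1000 = 0.0900 m
braking distance = 0.9000²/(2·1.0000) = 0.4050 m
human over T_r+T_s: 1.8000·(0.1000+0.9000) = 1.8000 m
C+Z_d+Z_r = 0.0000+0.0050+0.0200 = 0.0250 m
S_min ≈ 0.0900+0.4050+1.8000+0.0250  ⇒  S_min = 58/25 m

S_min = 58/25 m = 2.3200 m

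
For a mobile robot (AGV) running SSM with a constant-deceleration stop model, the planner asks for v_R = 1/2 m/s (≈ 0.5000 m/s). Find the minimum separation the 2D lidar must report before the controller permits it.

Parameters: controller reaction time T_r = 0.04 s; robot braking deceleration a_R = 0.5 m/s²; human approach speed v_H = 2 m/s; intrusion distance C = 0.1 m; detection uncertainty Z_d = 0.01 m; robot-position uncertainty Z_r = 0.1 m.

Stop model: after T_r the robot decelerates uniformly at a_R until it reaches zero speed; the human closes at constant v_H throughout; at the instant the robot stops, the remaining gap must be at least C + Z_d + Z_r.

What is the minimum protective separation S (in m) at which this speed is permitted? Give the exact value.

S_min = 64/25 m = 2.5600 m

T_s = v_R/a_R = (1/2)/(1/2) = 1.0000 s
robot in T_r: 0.5000·0.0400 = 0.0200 m
robot under decel: 0.5000²/(2·0.5000) = 0.2500 m
person approaches 2.0000·(0.0400+1.0000) = 2.0800 m
C+Z_d+Z_r = 0.1000+0.0100+0.1000 = 0.2100 m
S_min ≈ 0.0200+0.2500+2.0800+0.2100  ⇒  S_min = 64/25 m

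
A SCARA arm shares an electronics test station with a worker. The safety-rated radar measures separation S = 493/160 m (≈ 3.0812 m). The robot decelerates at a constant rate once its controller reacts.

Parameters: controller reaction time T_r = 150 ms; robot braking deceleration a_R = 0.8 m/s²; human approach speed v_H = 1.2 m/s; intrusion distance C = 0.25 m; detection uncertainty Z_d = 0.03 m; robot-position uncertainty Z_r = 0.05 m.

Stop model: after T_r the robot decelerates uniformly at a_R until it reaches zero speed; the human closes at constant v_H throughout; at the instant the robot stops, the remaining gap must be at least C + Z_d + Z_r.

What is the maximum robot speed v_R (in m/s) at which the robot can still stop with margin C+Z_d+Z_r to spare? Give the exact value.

at the boundary: (5/8)·v² + (33/20)·v + (-2057/800) = 0
  disc = (33/20)² − 4·(5/8)·(-2057/800) = 14641/1600 ; √disc = 121/40
  v_R = (−(33/20) + 121/40) / (2·(5/8)) = 11/10 m/s
check:
stop time T_s = (11/10)/(4/5) = 1.3750 s
robot covers v_R·T_r = 1.1000·0.1500 = 0.1650 m before braking
robot covers 1.1000·1.3750 − ½·0.8000·1.3750² = 0.7562 m while stopping
person approaches 1.2000·(0.1500+1.3750) = 1.8300 m
margins: 0.2500+0.0300+0.0500 = 0.3300 m
sum ≈ 0.1650+0.7562+1.8300+0.3300 ≈ 3.0812 m = S ✓

v_R_max = 11/10 m/s = 1.1000 m/s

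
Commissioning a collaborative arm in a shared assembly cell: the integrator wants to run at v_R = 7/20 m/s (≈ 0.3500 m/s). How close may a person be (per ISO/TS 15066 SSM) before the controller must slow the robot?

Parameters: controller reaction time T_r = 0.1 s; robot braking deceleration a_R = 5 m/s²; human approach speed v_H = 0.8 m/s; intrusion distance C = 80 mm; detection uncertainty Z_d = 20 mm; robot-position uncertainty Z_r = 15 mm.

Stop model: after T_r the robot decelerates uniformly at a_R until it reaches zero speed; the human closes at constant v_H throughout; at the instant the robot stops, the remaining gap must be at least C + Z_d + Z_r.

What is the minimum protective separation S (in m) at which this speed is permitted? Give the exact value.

S_min = 1193/4000 m = 0.2983 m

T_s = v_R/a_R = (7/20)/5 = 0.0700 s
reaction-phase robot travel = 0.3500·0.1000 = 0.0350 m
braking distance = 0.3500²/(2·5.0000) = 0.0123 m
person approaches 0.8000·(0.1000+0.0700) = 0.1360 m
C+Z_d+Z_r = 0.0800+0.0200+0.0150 = 0.1150 m
S_min ≈ 0.0350+0.0123+0.1360+0.1150  ⇒  S_min = 1193/4000 m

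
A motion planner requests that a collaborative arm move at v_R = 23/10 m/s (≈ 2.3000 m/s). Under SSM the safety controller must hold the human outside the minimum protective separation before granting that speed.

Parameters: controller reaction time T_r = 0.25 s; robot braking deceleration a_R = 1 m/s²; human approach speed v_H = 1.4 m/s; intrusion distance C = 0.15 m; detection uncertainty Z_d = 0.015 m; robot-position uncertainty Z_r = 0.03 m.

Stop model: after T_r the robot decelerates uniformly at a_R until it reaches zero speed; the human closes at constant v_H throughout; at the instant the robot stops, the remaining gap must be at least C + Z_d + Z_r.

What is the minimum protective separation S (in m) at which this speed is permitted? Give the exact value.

S_min = 1397/200 m = 6.9850 m

braking lasts T_s = (23/10)/1 = 2.3000 s
robot covers v_R·T_r = 2.3000·0.2500 = 0.5750 m before braking
robot covers 2.3000·2.3000 − ½·1.0000·2.3000² = 2.6450 m while stopping
human over T_r+T_s: 1.4000·(0.2500+2.3000) = 3.5700 m
margins: 0.1500+0.0150+0.0300 = 0.1950 m
S_min ≈ 0.5750+2.6450+3.5700+0.1950  ⇒  S_min = 1397/200 m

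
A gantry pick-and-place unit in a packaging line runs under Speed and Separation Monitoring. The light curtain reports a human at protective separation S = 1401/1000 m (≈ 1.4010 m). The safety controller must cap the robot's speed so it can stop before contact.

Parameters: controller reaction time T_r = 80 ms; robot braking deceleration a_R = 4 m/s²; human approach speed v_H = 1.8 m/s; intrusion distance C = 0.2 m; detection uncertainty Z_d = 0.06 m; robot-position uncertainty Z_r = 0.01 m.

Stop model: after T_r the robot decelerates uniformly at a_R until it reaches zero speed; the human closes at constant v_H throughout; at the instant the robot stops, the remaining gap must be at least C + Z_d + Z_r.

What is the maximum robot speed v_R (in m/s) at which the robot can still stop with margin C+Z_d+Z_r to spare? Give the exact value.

v_R_max = 7/5 m/s = 1.4000 m/s

collect terms ⇒ (1/8)·v_R² + (53/100)·v_R + (-987/1000) = 0
  disc = (53/100)² − 4·(1/8)·(-987/1000) = 484/625 ; √disc = 22/25
  v_R = (−(53/100) + 22/25) / (2·(1/8)) = 7/5 m/s
check:
T_s = v_R/a_R = (7/5)/4 = 0.3500 s
robot covers v_R·T_r = 1.4000·0.0800 = 0.1120 m before braking
braking distance = 1.4000²/(2·4.0000) = 0.2450 m
human closes 1.8000·0.4300 = 0.7740 m
C+Z_d+Z_r = 0.2000+0.0600+0.0100 = 0.2700 m
sum ≈ 0.1120+0.2450+0.7740+0.2700 ≈ 1.4010 m = S ✓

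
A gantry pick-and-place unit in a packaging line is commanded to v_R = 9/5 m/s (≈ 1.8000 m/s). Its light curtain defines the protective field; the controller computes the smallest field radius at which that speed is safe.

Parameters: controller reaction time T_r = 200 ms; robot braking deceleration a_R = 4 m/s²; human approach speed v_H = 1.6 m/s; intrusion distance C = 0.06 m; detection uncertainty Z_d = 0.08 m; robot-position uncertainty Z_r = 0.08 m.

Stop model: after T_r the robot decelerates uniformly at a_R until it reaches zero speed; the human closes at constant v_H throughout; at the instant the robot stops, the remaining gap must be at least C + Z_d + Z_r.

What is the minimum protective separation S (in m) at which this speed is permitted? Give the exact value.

S_min = 81/40 m = 2.0250 m

T_s = v_R/a_R = (9/5)/4 = 0.4500 s
robot covers v_R·T_r = 1.8000·0.2000 = 0.3600 m before braking
braking distance = 1.8000²/(2·4.0000) = 0.4050 m
human over T_r+T_s: 1.6000·(0.2000+0.4500) = 1.0400 m
C+Z_d+Z_r = 0.0600+0.0800+0.0800 = 0.2200 m
S_min ≈ 0.3600+0.4050+1.0400+0.2200  ⇒  S_min = 81/40 m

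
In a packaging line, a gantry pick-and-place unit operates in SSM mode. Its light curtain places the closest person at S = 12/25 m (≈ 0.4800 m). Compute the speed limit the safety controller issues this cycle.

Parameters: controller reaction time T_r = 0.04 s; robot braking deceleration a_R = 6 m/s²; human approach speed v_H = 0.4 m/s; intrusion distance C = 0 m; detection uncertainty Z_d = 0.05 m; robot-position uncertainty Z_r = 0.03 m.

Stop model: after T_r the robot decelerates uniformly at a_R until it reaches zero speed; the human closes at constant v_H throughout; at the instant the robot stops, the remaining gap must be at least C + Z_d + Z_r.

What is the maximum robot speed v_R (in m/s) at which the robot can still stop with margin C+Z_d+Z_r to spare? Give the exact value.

v_R_max = 8/5 m/s = 1.6000 m/s

at the boundary: (1/12)·v² + (8/75)·v + (-48/125) = 0
  disc = (8/75)² − 4·(1/12)·(-48/125) = 784/5625 ; √disc = 28/75
  v_R = (−(8/75) + 28/75) / (2·(1/12)) = 8/5 m/s
check:
T_s = v_R/a_R = (8/5)/6 = 0.2667 s
robot in T_r: 1.6000·0.0400 = 0.0640 m
braking distance = 1.6000²/(2·6.0000) = 0.2133 m
human over T_r+T_s: 0.4000·(0.0400+0.2667) = 0.1227 m
residual clearance needed = 0.0000+0.0500+0.0300 = 0.0800 m
sum ≈ 0.0640+0.2133+0.1227+0.0800 ≈ 0.4800 m = S ✓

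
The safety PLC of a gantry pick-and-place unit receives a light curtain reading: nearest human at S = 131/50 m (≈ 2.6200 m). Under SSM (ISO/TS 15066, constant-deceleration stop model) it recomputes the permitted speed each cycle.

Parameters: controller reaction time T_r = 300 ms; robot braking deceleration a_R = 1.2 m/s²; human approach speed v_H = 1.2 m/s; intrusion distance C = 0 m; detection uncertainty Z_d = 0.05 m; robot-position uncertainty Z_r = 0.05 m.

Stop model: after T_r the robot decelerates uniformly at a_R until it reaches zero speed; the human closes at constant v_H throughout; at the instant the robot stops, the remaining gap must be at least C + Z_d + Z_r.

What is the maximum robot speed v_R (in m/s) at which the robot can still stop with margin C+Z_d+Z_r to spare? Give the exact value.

collect terms ⇒ (5/12)·v_R² + (13/10)·v_R + (-54/25) = 0
  disc = (13/10)² − 4·(5/12)·(-54/25) = 529/100 ; √disc = 23/10
  v_R = (−(13/10) + 23/10) / (2·(5/12)) = 6/5 m/s
check:
T_s = v_R/a_R = (6/5)/(6/5) = 1.0000 s
robot covers v_R·T_r = 1.2000·0.3000 = 0.3600 m before braking
robot under decel: 1.2000²/(2·1.2000) = 0.6000 m
human over T_r+T_s: 1.2000·(0.3000+1.0000) = 1.5600 m
margins: 0.0000+0.0500+0.0500 = 0.1000 m
sum ≈ 0.3600+0.6000+1.5600+0.1000 ≈ 2.6200 m = S ✓

v_R_max = 6/5 m/s = 1.2000 m/s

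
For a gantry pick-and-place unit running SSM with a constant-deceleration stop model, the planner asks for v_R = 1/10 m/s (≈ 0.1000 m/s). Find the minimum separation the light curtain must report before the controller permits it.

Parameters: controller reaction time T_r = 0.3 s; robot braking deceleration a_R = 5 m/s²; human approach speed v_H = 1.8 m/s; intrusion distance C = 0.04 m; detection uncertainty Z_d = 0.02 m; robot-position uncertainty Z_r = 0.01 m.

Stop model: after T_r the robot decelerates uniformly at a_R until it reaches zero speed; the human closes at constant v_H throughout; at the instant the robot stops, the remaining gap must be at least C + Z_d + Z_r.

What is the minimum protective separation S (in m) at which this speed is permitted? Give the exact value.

S_min = 677/1000 m = 0.6770 m

T_s = v_R/a_R = (1/10)/5 = 0.0200 s
reaction-phase robot travel = 0.1000·0.3000 = 0.0300 m
braking distance = 0.1000²/(2·5.0000) = 0.0010 m
person approaches 1.8000·(0.3000+0.0200) = 0.5760 m
C+Z_d+Z_r = 0.0400+0.0200+0.0100 = 0.0700 m
S_min ≈ 0.0300+0.0010+0.5760+0.0700  ⇒  S_min = 677/1000 m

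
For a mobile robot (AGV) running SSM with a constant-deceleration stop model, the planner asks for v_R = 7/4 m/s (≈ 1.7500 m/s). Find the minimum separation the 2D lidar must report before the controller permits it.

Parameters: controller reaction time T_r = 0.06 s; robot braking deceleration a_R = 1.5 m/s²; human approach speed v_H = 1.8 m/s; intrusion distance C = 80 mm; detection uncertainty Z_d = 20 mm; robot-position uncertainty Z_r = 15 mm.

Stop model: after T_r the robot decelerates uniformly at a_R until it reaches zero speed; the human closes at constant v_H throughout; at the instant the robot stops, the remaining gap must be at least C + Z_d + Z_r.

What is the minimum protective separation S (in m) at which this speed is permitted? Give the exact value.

S_min = 20693/6000 m = 3.4488 m

T_s = v_R/a_R = (7/4)/(3/2) = 1.1667 s
robot in T_r: 1.7500·0.0600 = 0.1050 m
robot covers 1.7500·1.1667 − ½·1.5000·1.1667² = 1.0208 m while stopping
human closes 1.8000·1.2267 = 2.2080 m
residual clearance needed = 0.0800+0.0200+0.0150 = 0.1150 m
S_min ≈ 0.1050+1.0208+2.2080+0.1150  ⇒  S_min = 20693/6000 m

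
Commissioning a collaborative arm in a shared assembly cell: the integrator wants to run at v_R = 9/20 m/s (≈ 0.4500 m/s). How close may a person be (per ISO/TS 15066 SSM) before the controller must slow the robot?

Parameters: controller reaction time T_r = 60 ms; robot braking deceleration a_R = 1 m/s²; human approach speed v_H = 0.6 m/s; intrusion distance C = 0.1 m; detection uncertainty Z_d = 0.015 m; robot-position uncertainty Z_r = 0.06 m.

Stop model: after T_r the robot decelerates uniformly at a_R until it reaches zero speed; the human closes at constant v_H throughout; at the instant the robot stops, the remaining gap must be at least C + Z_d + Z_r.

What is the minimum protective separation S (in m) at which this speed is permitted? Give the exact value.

T_s = v_R/a_R = (9/20)/1 = 0.4500 s
reaction-phase robot travel = 0.4500·0.0600 = 0.0270 m
braking distance = 0.4500²/(2·1.0000) = 0.1013 m
person approaches 0.6000·(0.0600+0.4500) = 0.3060 m
margins: 0.1000+0.0150+0.0600 = 0.1750 m
S_min ≈ 0.0270+0.1013+0.3060+0.1750  ⇒  S_min = 2437/4000 m

S_min = 2437/4000 m = 0.6092 m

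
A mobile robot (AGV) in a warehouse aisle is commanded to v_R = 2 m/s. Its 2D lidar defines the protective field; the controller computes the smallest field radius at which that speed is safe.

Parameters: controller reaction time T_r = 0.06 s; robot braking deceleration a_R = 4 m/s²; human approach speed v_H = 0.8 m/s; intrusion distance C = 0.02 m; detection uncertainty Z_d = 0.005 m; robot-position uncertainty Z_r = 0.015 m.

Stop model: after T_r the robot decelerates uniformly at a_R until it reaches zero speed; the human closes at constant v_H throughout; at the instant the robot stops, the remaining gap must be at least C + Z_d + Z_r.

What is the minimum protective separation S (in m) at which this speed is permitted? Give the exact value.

stop time T_s = 2/4 = 0.5000 s
reaction-phase robot travel = 2.0000·0.0600 = 0.1200 m
robot covers 2.0000·0.5000 − ½·4.0000·0.5000² = 0.5000 m while stopping
person approaches 0.8000·(0.0600+0.5000) = 0.4480 m
margins: 0.0200+0.0050+0.0150 = 0.0400 m
S_min ≈ 0.1200+0.5000+0.4480+0.0400  ⇒  S_min = 277/250 m

S_min = 277/250 m = 1.1080 m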